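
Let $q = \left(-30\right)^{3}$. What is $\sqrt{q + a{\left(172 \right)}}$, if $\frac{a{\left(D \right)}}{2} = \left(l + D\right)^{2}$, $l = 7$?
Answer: $\sqrt{37082} \approx 192.57$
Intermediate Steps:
$q = -27000$
$a{\left(D \right)} = 2 \left(7 + D\right)^{2}$
$\sqrt{q + a{\left(172 \right)}} = \sqrt{-27000 + 2 \left(7 + 172\right)^{2}} = \sqrt{-27000 + 2 \cdot 179^{2}} = \sqrt{-27000 + 2 \cdot 32041} = \sqrt{-27000 + 64082} = \sqrt{37082}$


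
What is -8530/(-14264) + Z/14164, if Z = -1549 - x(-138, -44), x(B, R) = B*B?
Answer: -10807477/12627206 ≈ -0.85589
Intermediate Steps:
x(B, R) = B²
Z = -20593 (Z = -1549 - 1*(-138)² = -1549 - 1*19044 = -1549 - 19044 = -20593)
-8530/(-14264) + Z/14164 = -8530/(-14264) - 20593/14164 = -8530*(-1/14264) - 20593*1/14164 = 4265/7132 - 20593/14164 = -10807477/12627206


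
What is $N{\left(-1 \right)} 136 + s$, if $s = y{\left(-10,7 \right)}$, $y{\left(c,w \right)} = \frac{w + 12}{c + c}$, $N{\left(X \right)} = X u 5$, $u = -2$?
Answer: $\frac{27181}{20} \approx 1359.1$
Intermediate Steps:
$N{\left(X \right)} = - 10 X$ ($N{\left(X \right)} = X \left(-2\right) 5 = - 2 X 5 = - 10 X$)
$y{\left(c,w \right)} = \frac{12 + w}{2 c}$
$s = - \frac{19}{20}$ ($s = \frac{12 + 7}{2 \left(-10\right)} = \frac{1}{2} \left(- \frac{1}{10}\right) 19 = - \frac{19}{20} \approx -0.95$)
$N{\left(-1 \right)} 136 + s = \left(-10\right) \left(-1\right) 136 - \frac{19}{20} = 10 \cdot 136 - \frac{19}{20} = 1360 - \frac{19}{20} = \frac{27181}{20}$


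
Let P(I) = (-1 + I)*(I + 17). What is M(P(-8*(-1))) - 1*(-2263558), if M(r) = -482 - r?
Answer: 2262901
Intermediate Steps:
P(I) = (-1 + I)*(17 + I)
M(P(-8*(-1))) - 1*(-2263558) = (-482 - (-17 + (-8*(-1))² + 16*(-8*(-1)))) - 1*(-2263558) = (-482 - (-17 + 8² + 16*8)) + 2263558 = (-482 - (-17 + 64 + 128)) + 2263558 = (-482 - 1*175) + 2263558 = (-482 - 175) + 2263558 = -657 + 2263558 = 2262901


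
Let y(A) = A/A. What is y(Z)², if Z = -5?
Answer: 1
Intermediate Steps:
y(A) = 1
y(Z)² = 1² = 1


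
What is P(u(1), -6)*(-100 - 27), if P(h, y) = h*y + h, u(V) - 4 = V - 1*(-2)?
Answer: 4445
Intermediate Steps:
u(V) = 6 + V (u(V) = 4 + (V - 1*(-2)) = 4 + (V + 2) = 4 + (2 + V) = 6 + V)
P(h, y) = h + h*y
P(u(1), -6)*(-100 - 27) = ((6 + 1)*(1 - 6))*(-100 - 27) = (7*(-5))*(-127) = -35*(-127) = 4445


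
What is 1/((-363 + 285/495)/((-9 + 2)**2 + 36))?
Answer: -561/2392 ≈ -0.23453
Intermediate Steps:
1/((-363 + 285/495)/((-9 + 2)**2 + 36)) = 1/((-363 + 285*(1/495))/((-7)**2 + 36)) = 1/((-363 + 19/33)/(49 + 36)) = 1/(-11960/33/85) = 1/(-11960/33*1/85) = 1/(-2392/561) = -561/2392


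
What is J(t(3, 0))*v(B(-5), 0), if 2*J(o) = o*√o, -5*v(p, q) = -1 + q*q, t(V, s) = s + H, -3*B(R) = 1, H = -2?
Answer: -I*√2/5 ≈ -0.28284*I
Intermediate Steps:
B(R) = -⅓ (B(R) = -⅓*1 = -⅓)
t(V, s) = -2 + s (t(V, s) = s - 2 = -2 + s)
v(p, q) = ⅕ - q²/5 (v(p, q) = -(-1 + q*q)/5 = -(-1 + q²)/5 = ⅕ - q²/5)
J(o) = o^(3/2)/2 (J(o) = (o*√o)/2 = o^(3/2)/2)
J(t(3, 0))*v(B(-5), 0) = ((-2 + 0)^(3/2)/2)*(⅕ - ⅕*0²) = ((-2)^(3/2)/2)*(⅕ - ⅕*0) = ((-2*I*√2)/2)*(⅕ + 0) = -I*√2*(⅕) = -I*√2/5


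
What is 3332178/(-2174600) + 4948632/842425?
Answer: 159083701911/36638748100 ≈ 4.3419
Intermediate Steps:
3332178/(-2174600) + 4948632/842425 = 3332178*(-1/2174600) + 4948632*(1/842425) = -1666089/1087300 + 4948632/842425 = 159083701911/36638748100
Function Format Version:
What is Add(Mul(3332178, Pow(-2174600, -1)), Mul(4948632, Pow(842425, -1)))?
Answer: Rational(159083701911, 36638748100) ≈ 4.3419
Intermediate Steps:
Add(Mul(3332178, Pow(-2174600, -1)), Mul(4948632, Pow(842425, -1))) = Add(Mul(3332178, Rational(-1, 2174600)), Mul(4948632, Rational(1, 842425))) = Add(Rational(-1666089, 1087300), Rational(4948632, 842425)) = Rational(159083701911, 36638748100)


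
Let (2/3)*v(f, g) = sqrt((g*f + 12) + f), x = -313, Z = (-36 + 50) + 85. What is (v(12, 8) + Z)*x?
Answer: -30987 - 939*sqrt(30) ≈ -36130.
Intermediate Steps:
Z = 99 (Z = 14 + 85 = 99)
v(f, g) = 3*sqrt(12 + f + f*g)/2 (v(f, g) = 3*sqrt((g*f + 12) + f)/2 = 3*sqrt((f*g + 12) + f)/2 = 3*sqrt((12 + f*g) + f)/2 = 3*sqrt(12 + f + f*g)/2)
(v(12, 8) + Z)*x = (3*sqrt(12 + 12 + 12*8)/2 + 99)*(-313) = (3*sqrt(12 + 12 + 96)/2 + 99)*(-313) = (3*sqrt(120)/2 + 99)*(-313) = (3*(2*sqrt(30))/2 + 99)*(-313) = (3*sqrt(30) + 99)*(-313) = (99 + 3*sqrt(30))*(-313) = -30987 - 939*sqrt(30)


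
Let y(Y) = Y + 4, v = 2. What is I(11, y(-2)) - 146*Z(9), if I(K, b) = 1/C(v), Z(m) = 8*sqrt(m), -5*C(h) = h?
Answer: -7013/2 ≈ -3506.5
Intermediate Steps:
C(h) = -h/5
y(Y) = 4 + Y
I(K, b) = -5/2 (I(K, b) = 1/(-1/5*2) = 1/(-2/5) = -5/2)
I(11, y(-2)) - 146*Z(9) = -5/2 - 1168*sqrt(9) = -5/2 - 1168*3 = -5/2 - 146*24 = -5/2 - 3504 = -7013/2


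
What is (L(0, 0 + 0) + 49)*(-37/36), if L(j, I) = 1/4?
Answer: -7289/144 ≈ -50.618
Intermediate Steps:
L(j, I) = ¼ (L(j, I) = 1*(¼) = ¼)
(L(0, 0 + 0) + 49)*(-37/36) = (¼ + 49)*(-37/36) = 197*(-37*1/36)/4 = (197/4)*(-37/36) = -7289/144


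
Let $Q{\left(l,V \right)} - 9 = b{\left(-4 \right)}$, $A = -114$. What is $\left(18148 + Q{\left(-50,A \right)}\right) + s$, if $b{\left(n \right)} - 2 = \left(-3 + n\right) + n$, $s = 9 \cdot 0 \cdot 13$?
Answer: $18148$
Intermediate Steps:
$s = 0$ ($s = 0 \cdot 13 = 0$)
$b{\left(n \right)} = -1 + 2 n$ ($b{\left(n \right)} = 2 + \left(\left(-3 + n\right) + n\right) = 2 + \left(-3 + 2 n\right) = -1 + 2 n$)
$Q{\left(l,V \right)} = 0$ ($Q{\left(l,V \right)} = 9 + \left(-1 + 2 \left(-4\right)\right) = 9 - 9 = 0$)
$\left(18148 + Q{\left(-50,A \right)}\right) + s = \left(18148 + 0\right) + 0 = 18148 + 0 = 18148$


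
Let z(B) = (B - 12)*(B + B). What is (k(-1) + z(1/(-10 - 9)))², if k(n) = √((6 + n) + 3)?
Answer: 1252332/130321 + 1832*√2/361 ≈ 16.786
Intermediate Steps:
k(n) = √(9 + n)
z(B) = 2*B*(-12 + B) (z(B) = (-12 + B)*(2*B) = 2*B*(-12 + B))
(k(-1) + z(1/(-10 - 9)))² = (√(9 - 1) + 2*(-12 + 1/(-10 - 9))/(-10 - 9))² = (√8 + 2*(-12 + 1/(-19))/(-19))² = (2*√2 + 2*(-1/19)*(-12 - 1/19))² = (2*√2 + 2*(-1/19)*(-229/19))² = (2*√2 + 458/361)² = (458/361 + 2*√2)²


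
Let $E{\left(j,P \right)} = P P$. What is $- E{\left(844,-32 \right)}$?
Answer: $-1024$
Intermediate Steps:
$E{\left(j,P \right)} = P^{2}$
$- E{\left(844,-32 \right)} = - \left(-32\right)^{2} = \left(-1\right) 1024 = -1024$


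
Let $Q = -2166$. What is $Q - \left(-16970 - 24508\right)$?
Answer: $39312$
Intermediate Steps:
$Q - \left(-16970 - 24508\right) = -2166 - \left(-16970 - 24508\right) = -2166 - -41478 = -2166 + 41478 = 39312$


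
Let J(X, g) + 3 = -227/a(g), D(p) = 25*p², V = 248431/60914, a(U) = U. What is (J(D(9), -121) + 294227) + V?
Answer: 2168649536685/7370594 ≈ 2.9423e+5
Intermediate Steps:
V = 248431/60914 (V = 248431*(1/60914) = 248431/60914 ≈ 4.0784)
J(X, g) = -3 - 227/g
(J(D(9), -121) + 294227) + V = ((-3 - 227/(-121)) + 294227) + 248431/60914 = ((-3 - 227*(-1/121)) + 294227) + 248431/60914 = ((-3 + 227/121) + 294227) + 248431/60914 = (-136/121 + 294227) + 248431/60914 = 35601331/121 + 248431/60914 = 2168649536685/7370594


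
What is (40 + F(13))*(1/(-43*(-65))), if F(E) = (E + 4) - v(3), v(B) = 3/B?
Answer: 56/2795 ≈ 0.020036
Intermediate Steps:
F(E) = 3 + E (F(E) = (E + 4) - 3/3 = (4 + E) - 3/3 = (4 + E) - 1*1 = (4 + E) - 1 = 3 + E)
(40 + F(13))*(1/(-43*(-65))) = (40 + (3 + 13))*(1/(-43*(-65))) = (40 + 16)*(-1/43*(-1/65)) = 56*(1/2795) = 56/2795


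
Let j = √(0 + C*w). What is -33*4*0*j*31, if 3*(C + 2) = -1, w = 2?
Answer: 0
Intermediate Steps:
C = -7/3 (C = -2 + (⅓)*(-1) = -2 - ⅓ = -7/3 ≈ -2.3333)
j = I*√42/3 (j = √(0 - 7/3*2) = √(0 - 14/3) = √(-14/3) = I*√42/3 ≈ 2.1602*I)
-33*4*0*j*31 = -33*4*0*I*√42/3*31 = -0*I*√42/3*31 = -33*0*31 = 0*31 = 0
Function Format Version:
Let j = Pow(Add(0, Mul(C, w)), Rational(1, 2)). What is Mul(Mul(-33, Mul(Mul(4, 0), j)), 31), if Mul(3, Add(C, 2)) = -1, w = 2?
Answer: 0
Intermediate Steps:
C = Rational(-7, 3) (C = Add(-2, Mul(Rational(1, 3), -1)) = Add(-2, Rational(-1, 3)) = Rational(-7, 3) ≈ -2.3333)
j = Mul(Rational(1, 3), I, Pow(42, Rational(1, 2))) (j = Pow(Add(0, Mul(Rational(-7, 3), 2)), Rational(1, 2)) = Pow(Add(0, Rational(-14, 3)), Rational(1, 2)) = Pow(Rational(-14, 3), Rational(1, 2)) = Mul(Rational(1, 3), I, Pow(42, Rational(1, 2))) ≈ Mul(2.1602, I))
Mul(Mul(-33, Mul(Mul(4, 0), j)), 31) = Mul(Mul(-33, Mul(Mul(4, 0), Mul(Rational(1, 3), I, Pow(42, Rational(1, 2))))), 31) = Mul(Mul(-33, Mul(0, Mul(Rational(1, 3), I, Pow(42, Rational(1, 2))))), 31) = Mul(Mul(-33, 0), 31) = Mul(0, 31) = 0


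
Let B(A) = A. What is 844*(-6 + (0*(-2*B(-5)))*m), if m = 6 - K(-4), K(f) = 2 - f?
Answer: -5064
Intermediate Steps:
m = 0 (m = 6 - (2 - 1*(-4)) = 6 - (2 + 4) = 6 - 1*6 = 6 - 6 = 0)
844*(-6 + (0*(-2*B(-5)))*m) = 844*(-6 + (0*(-2*(-5)))*0) = 844*(-6 + (0*10)*0) = 844*(-6 + 0*0) = 844*(-6 + 0) = 844*(-6) = -5064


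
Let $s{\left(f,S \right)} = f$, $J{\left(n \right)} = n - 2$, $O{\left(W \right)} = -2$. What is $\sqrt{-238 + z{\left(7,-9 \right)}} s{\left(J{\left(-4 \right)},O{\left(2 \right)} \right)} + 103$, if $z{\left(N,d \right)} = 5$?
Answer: $103 - 6 i \sqrt{233} \approx 103.0 - 91.586 i$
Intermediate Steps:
$J{\left(n \right)} = -2 + n$ ($J{\left(n \right)} = n - 2 = -2 + n$)
$\sqrt{-238 + z{\left(7,-9 \right)}} s{\left(J{\left(-4 \right)},O{\left(2 \right)} \right)} + 103 = \sqrt{-238 + 5} \left(-2 - 4\right) + 103 = \sqrt{-233} \left(-6\right) + 103 = i \sqrt{233} \left(-6\right) + 103 = - 6 i \sqrt{233} + 103 = 103 - 6 i \sqrt{233}$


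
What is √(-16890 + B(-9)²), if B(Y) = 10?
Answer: I*√16790 ≈ 129.58*I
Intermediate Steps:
√(-16890 + B(-9)²) = √(-16890 + 10²) = √(-16890 + 100) = √(-16790) = I*√16790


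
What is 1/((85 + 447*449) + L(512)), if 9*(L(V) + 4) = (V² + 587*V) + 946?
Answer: 1/263410 ≈ 3.7964e-6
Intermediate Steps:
L(V) = 910/9 + V²/9 + 587*V/9 (L(V) = -4 + ((V² + 587*V) + 946)/9 = -4 + (946 + V² + 587*V)/9 = -4 + (946/9 + V²/9 + 587*V/9) = 910/9 + V²/9 + 587*V/9)
1/((85 + 447*449) + L(512)) = 1/((85 + 447*449) + (910/9 + (⅑)*512² + (587/9)*512)) = 1/((85 + 200703) + (910/9 + (⅑)*262144 + 300544/9)) = 1/(200788 + (910/9 + 262144/9 + 300544/9)) = 1/(200788 + 62622) = 1/263410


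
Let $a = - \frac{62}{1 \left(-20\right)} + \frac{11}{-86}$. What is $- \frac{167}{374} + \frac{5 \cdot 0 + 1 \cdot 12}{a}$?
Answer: $\frac{286069}{79662} \approx 3.591$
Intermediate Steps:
$a = \frac{639}{215}$ ($a = - \frac{62}{-20} + 11 \left(- \frac{1}{86}\right) = \left(-62\right) \left(- \frac{1}{20}\right) - \frac{11}{86} = \frac{31}{10} - \frac{11}{86} = \frac{639}{215} \approx 2.9721$)
$- \frac{167}{374} + \frac{5 \cdot 0 + 1 \cdot 12}{a} = - \frac{167}{374} + \frac{5 \cdot 0 + 1 \cdot 12}{\frac{639}{215}} = \left(-167\right) \frac{1}{374} + \left(0 + 12\right) \frac{215}{639} = - \frac{167}{374} + 12 \cdot \frac{215}{639} = - \frac{167}{374} + \frac{860}{213} = \frac{286069}{79662}$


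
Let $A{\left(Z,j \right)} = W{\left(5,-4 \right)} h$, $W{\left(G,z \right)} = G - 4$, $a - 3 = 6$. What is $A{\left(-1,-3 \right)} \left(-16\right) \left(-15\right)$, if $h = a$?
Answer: $2160$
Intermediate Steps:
$a = 9$ ($a = 3 + 6 = 9$)
$h = 9$
$W{\left(G,z \right)} = -4 + G$
$A{\left(Z,j \right)} = 9$ ($A{\left(Z,j \right)} = \left(-4 + 5\right) 9 = 1 \cdot 9 = 9$)
$A{\left(-1,-3 \right)} \left(-16\right) \left(-15\right) = 9 \left(-16\right) \left(-15\right) = \left(-144\right) \left(-15\right) = 2160$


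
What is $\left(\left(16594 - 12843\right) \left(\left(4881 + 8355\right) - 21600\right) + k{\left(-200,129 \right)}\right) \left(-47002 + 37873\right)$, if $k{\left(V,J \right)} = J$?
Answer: $286406262315$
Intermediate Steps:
$\left(\left(16594 - 12843\right) \left(\left(4881 + 8355\right) - 21600\right) + k{\left(-200,129 \right)}\right) \left(-47002 + 37873\right) = \left(\left(16594 - 12843\right) \left(\left(4881 + 8355\right) - 21600\right) + 129\right) \left(-47002 + 37873\right) = \left(3751 \left(13236 - 21600\right) + 129\right) \left(-9129\right) = \left(3751 \left(-8364\right) + 129\right) \left(-9129\right) = \left(-31373364 + 129\right) \left(-9129\right) = \left(-31373235\right) \left(-9129\right) = 286406262315$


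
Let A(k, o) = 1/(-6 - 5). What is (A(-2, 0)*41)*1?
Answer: -41/11 ≈ -3.7273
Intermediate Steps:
A(k, o) = -1/11 (A(k, o) = 1/(-11) = -1/11)
(A(-2, 0)*41)*1 = -1/11*41*1 = -41/11*1 = -41/11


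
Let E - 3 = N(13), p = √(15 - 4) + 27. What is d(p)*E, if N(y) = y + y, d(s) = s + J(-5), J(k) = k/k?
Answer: 812 + 29*√11 ≈ 908.18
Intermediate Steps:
J(k) = 1
p = 27 + √11 (p = √11 + 27 = 27 + √11 ≈ 30.317)
d(s) = 1 + s (d(s) = s + 1 = 1 + s)
N(y) = 2*y
E = 29 (E = 3 + 2*13 = 3 + 26 = 29)
d(p)*E = (1 + (27 + √11))*29 = (28 + √11)*29 = 812 + 29*√11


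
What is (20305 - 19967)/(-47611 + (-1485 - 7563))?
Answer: -338/56659 ≈ -0.0059655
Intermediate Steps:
(20305 - 19967)/(-47611 + (-1485 - 7563)) = 338/(-47611 - 9048) = 338/(-56659) = 338*(-1/56659) = -338/56659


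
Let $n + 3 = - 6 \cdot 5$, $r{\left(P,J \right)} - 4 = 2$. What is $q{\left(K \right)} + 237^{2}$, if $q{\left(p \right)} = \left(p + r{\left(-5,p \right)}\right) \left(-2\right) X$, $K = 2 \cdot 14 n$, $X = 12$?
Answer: $78201$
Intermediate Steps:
$r{\left(P,J \right)} = 6$ ($r{\left(P,J \right)} = 4 + 2 = 6$)
$n = -33$ ($n = -3 - 6 \cdot 5 = -3 - 30 = -33$)
$K = -924$ ($K = 2 \cdot 14 \left(-33\right) = 28 \left(-33\right) = -924$)
$q{\left(p \right)} = -144 - 24 p$ ($q{\left(p \right)} = \left(p + 6\right) \left(-2\right) 12 = \left(6 + p\right) \left(-2\right) 12 = \left(-12 - 2 p\right) 12 = -144 - 24 p$)
$q{\left(K \right)} + 237^{2} = \left(-144 - -22176\right) + 237^{2} = \left(-144 + 22176\right) + 56169 = 22032 + 56169 = 78201$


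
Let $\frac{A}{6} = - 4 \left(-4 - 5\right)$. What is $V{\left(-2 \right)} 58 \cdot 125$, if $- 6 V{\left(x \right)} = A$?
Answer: $-261000$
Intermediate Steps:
$A = 216$ ($A = 6 \left(- 4 \left(-4 - 5\right)\right) = 6 \left(\left(-4\right) \left(-9\right)\right) = 6 \cdot 36 = 216$)
$V{\left(x \right)} = -36$ ($V{\left(x \right)} = \left(- \frac{1}{6}\right) 216 = -36$)
$V{\left(-2 \right)} 58 \cdot 125 = \left(-36\right) 58 \cdot 125 = \left(-2088\right) 125 = -261000$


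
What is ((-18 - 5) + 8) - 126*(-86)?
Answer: 10821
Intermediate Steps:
((-18 - 5) + 8) - 126*(-86) = (-23 + 8) + 10836 = -15 + 10836 = 10821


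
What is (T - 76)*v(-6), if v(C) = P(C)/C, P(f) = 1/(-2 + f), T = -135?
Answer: -211/48 ≈ -4.3958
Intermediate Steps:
v(C) = 1/(C*(-2 + C)) (v(C) = 1/((-2 + C)*C) = 1/(C*(-2 + C)))
(T - 76)*v(-6) = (-135 - 76)*(1/((-6)*(-2 - 6))) = -(-211)/(6*(-8)) = -(-211)*(-1)/(6*8) = -211*1/48 = -211/48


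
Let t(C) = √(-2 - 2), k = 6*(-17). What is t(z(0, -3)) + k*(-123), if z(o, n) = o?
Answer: 12546 + 2*I ≈ 12546.0 + 2.0*I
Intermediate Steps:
k = -102
t(C) = 2*I (t(C) = √(-4) = 2*I)
t(z(0, -3)) + k*(-123) = 2*I - 102*(-123) = 2*I + 12546 = 12546 + 2*I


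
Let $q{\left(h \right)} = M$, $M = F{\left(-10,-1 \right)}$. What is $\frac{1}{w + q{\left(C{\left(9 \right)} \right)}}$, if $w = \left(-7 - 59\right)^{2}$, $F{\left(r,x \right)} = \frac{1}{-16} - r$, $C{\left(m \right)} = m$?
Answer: $\frac{16}{69855} \approx 0.00022905$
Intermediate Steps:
$F{\left(r,x \right)} = - \frac{1}{16} - r$
$M = \frac{159}{16}$ ($M = - \frac{1}{16} - -10 = - \frac{1}{16} + 10 = \frac{159}{16} \approx 9.9375$)
$q{\left(h \right)} = \frac{159}{16}$
$w = 4356$ ($w = \left(-66\right)^{2} = 4356$)
$\frac{1}{w + q{\left(C{\left(9 \right)} \right)}} = \frac{1}{4356 + \frac{159}{16}} = \frac{1}{\frac{69855}{16}} = \frac{16}{69855}$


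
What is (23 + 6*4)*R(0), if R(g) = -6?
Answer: -282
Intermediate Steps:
(23 + 6*4)*R(0) = (23 + 6*4)*(-6) = (23 + 24)*(-6) = 47*(-6) = -282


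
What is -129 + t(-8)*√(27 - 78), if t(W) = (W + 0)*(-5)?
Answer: -129 + 40*I*√51 ≈ -129.0 + 285.66*I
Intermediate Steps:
t(W) = -5*W (t(W) = W*(-5) = -5*W)
-129 + t(-8)*√(27 - 78) = -129 + (-5*(-8))*√(27 - 78) = -129 + 40*√(-51) = -129 + 40*(I*√51) = -129 + 40*I*√51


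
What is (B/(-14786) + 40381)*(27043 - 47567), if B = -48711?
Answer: -6127667780374/7393 ≈ -8.2885e+8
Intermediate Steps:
(B/(-14786) + 40381)*(27043 - 47567) = (-48711/(-14786) + 40381)*(27043 - 47567) = (-48711*(-1/14786) + 40381)*(-20524) = (48711/14786 + 40381)*(-20524) = (597122177/14786)*(-20524) = -6127667780374/7393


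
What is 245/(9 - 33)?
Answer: -245/24 ≈ -10.208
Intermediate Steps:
245/(9 - 33) = 245/(-24) = 245*(-1/24) = -245/24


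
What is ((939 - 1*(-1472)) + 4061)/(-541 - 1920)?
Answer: -6472/2461 ≈ -2.6298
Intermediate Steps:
((939 - 1*(-1472)) + 4061)/(-541 - 1920) = ((939 + 1472) + 4061)/(-2461) = (2411 + 4061)*(-1/2461) = 6472*(-1/2461) = -6472/2461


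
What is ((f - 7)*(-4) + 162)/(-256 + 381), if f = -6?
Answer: 214/125 ≈ 1.7120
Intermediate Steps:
((f - 7)*(-4) + 162)/(-256 + 381) = ((-6 - 7)*(-4) + 162)/(-256 + 381) = (-13*(-4) + 162)/125 = (52 + 162)*(1/125) = 214*(1/125) = 214/125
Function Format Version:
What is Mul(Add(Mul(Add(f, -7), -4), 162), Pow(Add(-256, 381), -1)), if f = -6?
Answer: Rational(214, 125) ≈ 1.7120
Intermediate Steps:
Mul(Add(Mul(Add(f, -7), -4), 162), Pow(Add(-256, 381), -1)) = Mul(Add(Mul(Add(-6, -7), -4), 162), Pow(Add(-256, 381), -1)) = Mul(Add(Mul(-13, -4), 162), Pow(125, -1)) = Mul(Add(52, 162), Rational(1, 125)) = Mul(214, Rational(1, 125)) = Rational(214, 125)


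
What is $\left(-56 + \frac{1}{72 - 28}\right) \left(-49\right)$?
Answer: $\frac{120687}{44} \approx 2742.9$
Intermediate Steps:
$\left(-56 + \frac{1}{72 - 28}\right) \left(-49\right) = \left(-56 + \frac{1}{44}\right) \left(-49\right) = \left(- \frac{2463}{44}\right) \left(-49\right) = \frac{120687}{44}$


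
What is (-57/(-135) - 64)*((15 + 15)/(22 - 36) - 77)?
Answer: 1584994/315 ≈ 5031.7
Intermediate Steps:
(-57/(-135) - 64)*((15 + 15)/(22 - 36) - 77) = (-57*(-1/135) - 64)*(30/(-14) - 77) = (19/45 - 64)*(30*(-1/14) - 77) = -2861*(-15/7 - 77)/45 = -2861/45*(-554/7) = 1584994/315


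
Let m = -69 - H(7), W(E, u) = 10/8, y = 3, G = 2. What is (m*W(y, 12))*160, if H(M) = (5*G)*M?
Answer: -27800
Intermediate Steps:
H(M) = 10*M (H(M) = (5*2)*M = 10*M)
W(E, u) = 5/4 (W(E, u) = 10*(1/8) = 5/4)
m = -139 (m = -69 - 10*7 = -69 - 1*70 = -69 - 70 = -139)
(m*W(y, 12))*160 = -139*5/4*160 = -695/4*160 = -27800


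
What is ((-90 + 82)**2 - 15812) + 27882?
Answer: 12134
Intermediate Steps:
((-90 + 82)**2 - 15812) + 27882 = ((-8)**2 - 15812) + 27882 = (64 - 15812) + 27882 = -15748 + 27882 = 12134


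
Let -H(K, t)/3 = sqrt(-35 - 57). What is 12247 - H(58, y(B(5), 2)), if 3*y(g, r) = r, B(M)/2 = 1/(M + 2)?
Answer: 12247 + 6*I*sqrt(23) ≈ 12247.0 + 28.775*I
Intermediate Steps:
B(M) = 2/(2 + M) (B(M) = 2/(M + 2) = 2/(2 + M))
y(g, r) = r/3
H(K, t) = -6*I*sqrt(23) (H(K, t) = -3*sqrt(-35 - 57) = -6*I*sqrt(23))
12247 - H(58, y(B(5), 2)) = 12247 - (-6)*I*sqrt(23) = 12247 + 6*I*sqrt(23)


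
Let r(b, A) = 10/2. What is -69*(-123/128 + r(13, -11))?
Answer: -35673/128 ≈ -278.70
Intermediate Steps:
r(b, A) = 5 (r(b, A) = 10*(½) = 5)
-69*(-123/128 + r(13, -11)) = -69*(-123/128 + 5) = -69*517/128 = -35673/128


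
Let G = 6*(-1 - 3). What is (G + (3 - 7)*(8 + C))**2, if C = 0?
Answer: 3136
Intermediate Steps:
G = -24 (G = 6*(-4) = -24)
(G + (3 - 7)*(8 + C))**2 = (-24 + (3 - 7)*(8 + 0))**2 = (-24 - 4*8)**2 = (-24 - 32)**2 = (-56)**2 = 3136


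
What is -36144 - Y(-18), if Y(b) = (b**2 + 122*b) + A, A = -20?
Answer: -34252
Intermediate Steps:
Y(b) = -20 + b**2 + 122*b (Y(b) = (b**2 + 122*b) - 20 = -20 + b**2 + 122*b)
-36144 - Y(-18) = -36144 - (-20 + (-18)**2 + 122*(-18)) = -36144 - (-20 + 324 - 2196) = -36144 - 1*(-1892) = -36144 + 1892 = -34252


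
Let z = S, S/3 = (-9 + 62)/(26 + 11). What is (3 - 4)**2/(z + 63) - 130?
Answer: -323663/2490 ≈ -129.99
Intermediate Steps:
S = 159/37 (S = 3*((-9 + 62)/(26 + 11)) = 3*(53/37) = 159/37 ≈ 4.2973)
z = 159/37 ≈ 4.2973
(3 - 4)**2/(z + 63) - 130 = (3 - 4)**2/(159/37 + 63) - 130 = (-1)**2/(2490/37) - 130 = 1*(37/2490) - 130 = 37/2490 - 130 = -323663/2490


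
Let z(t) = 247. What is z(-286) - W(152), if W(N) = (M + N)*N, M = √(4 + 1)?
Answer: -22857 - 152*√5 ≈ -23197.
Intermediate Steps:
M = √5 ≈ 2.2361
W(N) = N*(N + √5) (W(N) = (√5 + N)*N = (N + √5)*N = N*(N + √5))
z(-286) - W(152) = 247 - 152*(152 + √5) = 247 - (23104 + 152*√5) = 247 + (-23104 - 152*√5) = -22857 - 152*√5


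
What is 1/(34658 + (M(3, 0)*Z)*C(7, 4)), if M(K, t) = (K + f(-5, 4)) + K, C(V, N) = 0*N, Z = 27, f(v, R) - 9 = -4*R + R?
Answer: 1/34658 ≈ 2.8853e-5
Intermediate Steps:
f(v, R) = 9 - 3*R (f(v, R) = 9 + (-4*R + R) = 9 - 3*R)
C(V, N) = 0
M(K, t) = -3 + 2*K (M(K, t) = (K + (9 - 3*4)) + K = (K + (9 - 12)) + K = (K - 3) + K = (-3 + K) + K = -3 + 2*K)
1/(34658 + (M(3, 0)*Z)*C(7, 4)) = 1/(34658 + ((-3 + 2*3)*27)*0) = 1/(34658 + ((-3 + 6)*27)*0) = 1/(34658 + (3*27)*0) = 1/(34658 + 81*0) = 1/(34658 + 0) = 1/34658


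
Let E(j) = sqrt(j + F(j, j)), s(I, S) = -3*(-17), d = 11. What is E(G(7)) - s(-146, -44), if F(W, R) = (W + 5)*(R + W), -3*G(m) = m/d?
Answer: -51 + I*sqrt(2443)/33 ≈ -51.0 + 1.4978*I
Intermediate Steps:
G(m) = -m/33 (G(m) = -m/(3*11) = -m/33)
s(I, S) = 51
F(W, R) = (5 + W)*(R + W)
E(j) = sqrt(2*j**2 + 11*j) (E(j) = sqrt(j + (j**2 + 5*j + 5*j + j*j)) = sqrt(j + (j**2 + 5*j + 5*j + j**2)) = sqrt(j + (2*j**2 + 10*j)) = sqrt(2*j**2 + 11*j))
E(G(7)) - s(-146, -44) = sqrt((-1/33*7)*(11 + 2*(-1/33*7))) - 1*51 = sqrt(-7*(11 + 2*(-7/33))/33) - 51 = sqrt(-7*(11 - 14/33)/33) - 51 = sqrt(-7/33*349/33) - 51 = sqrt(-2443/1089) - 51 = I*sqrt(2443)/33 - 51 = -51 + I*sqrt(2443)/33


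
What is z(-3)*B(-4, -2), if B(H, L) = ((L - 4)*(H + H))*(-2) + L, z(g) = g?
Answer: 294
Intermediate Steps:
B(H, L) = L - 4*H*(-4 + L) (B(H, L) = ((-4 + L)*(2*H))*(-2) + L = (2*H*(-4 + L))*(-2) + L = -4*H*(-4 + L) + L = L - 4*H*(-4 + L))
z(-3)*B(-4, -2) = -3*(-2 + 16*(-4) - 4*(-4)*(-2)) = -3*(-2 - 64 - 32) = -3*(-98) = 294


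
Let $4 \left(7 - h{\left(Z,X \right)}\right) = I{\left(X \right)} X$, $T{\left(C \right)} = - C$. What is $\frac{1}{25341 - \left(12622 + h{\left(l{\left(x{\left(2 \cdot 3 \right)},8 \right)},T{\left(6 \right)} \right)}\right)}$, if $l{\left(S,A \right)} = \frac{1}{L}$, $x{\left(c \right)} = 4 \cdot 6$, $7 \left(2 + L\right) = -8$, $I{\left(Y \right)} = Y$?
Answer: $\frac{1}{12721} \approx 7.861 \cdot 10^{-5}$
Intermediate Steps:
$L = - \frac{22}{7}$ ($L = -2 + \frac{1}{7} \left(-8\right) = -2 - \frac{8}{7} = - \frac{22}{7} \approx -3.1429$)
$x{\left(c \right)} = 24$
$l{\left(S,A \right)} = - \frac{7}{22}$ ($l{\left(S,A \right)} = \frac{1}{- \frac{22}{7}} = - \frac{7}{22}$)
$h{\left(Z,X \right)} = 7 - \frac{X^{2}}{4}$ ($h{\left(Z,X \right)} = 7 - \frac{X X}{4} = 7 - \frac{X^{2}}{4}$)
$\frac{1}{25341 - \left(12622 + h{\left(l{\left(x{\left(2 \cdot 3 \right)},8 \right)},T{\left(6 \right)} \right)}\right)} = \frac{1}{25341 - \left(12629 - 9\right)} = \frac{1}{25341 - 12620} = \frac{1}{12721}$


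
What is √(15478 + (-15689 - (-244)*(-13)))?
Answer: I*√3383 ≈ 58.164*I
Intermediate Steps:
√(15478 + (-15689 - (-244)*(-13))) = √(15478 + (-15689 - 1*3172)) = √(15478 + (-15689 - 3172)) = √(15478 - 18861) = √(-3383) = I*√3383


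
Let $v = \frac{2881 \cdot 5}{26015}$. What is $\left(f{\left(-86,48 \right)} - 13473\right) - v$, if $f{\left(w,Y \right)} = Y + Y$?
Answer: $- \frac{1618684}{121} \approx -13378.0$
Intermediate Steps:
$f{\left(w,Y \right)} = 2 Y$
$v = \frac{67}{121}$ ($v = 14405 \cdot \frac{1}{26015} = \frac{67}{121} \approx 0.55372$)
$\left(f{\left(-86,48 \right)} - 13473\right) - v = \left(2 \cdot 48 - 13473\right) - \frac{67}{121} = \left(96 - 13473\right) - \frac{67}{121} = -13377 - \frac{67}{121} = - \frac{1618684}{121}$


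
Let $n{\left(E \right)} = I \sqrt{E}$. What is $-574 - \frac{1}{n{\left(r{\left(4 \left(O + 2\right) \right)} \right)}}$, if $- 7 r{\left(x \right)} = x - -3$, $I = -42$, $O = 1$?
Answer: $-574 - \frac{i \sqrt{105}}{630} \approx -574.0 - 0.016265 i$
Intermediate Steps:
$r{\left(x \right)} = - \frac{3}{7} - \frac{x}{7}$ ($r{\left(x \right)} = - \frac{x - -3}{7} = - \frac{x + 3}{7} = - \frac{3 + x}{7} = - \frac{3}{7} - \frac{x}{7}$)
$n{\left(E \right)} = - 42 \sqrt{E}$
$-574 - \frac{1}{n{\left(r{\left(4 \left(O + 2\right) \right)} \right)}} = -574 - \frac{1}{\left(-42\right) \sqrt{- \frac{3}{7} - \frac{4 \left(1 + 2\right)}{7}}} = -574 - \frac{1}{\left(-42\right) \sqrt{- \frac{3}{7} - \frac{4 \cdot 3}{7}}} = -574 - \frac{1}{\left(-42\right) \sqrt{- \frac{3}{7} - \frac{12}{7}}} = -574 - \frac{1}{\left(-42\right) \sqrt{- \frac{15}{7}}} = -574 - \frac{1}{\left(-42\right) \frac{i \sqrt{105}}{7}} = -574 - \frac{1}{\left(-6\right) i \sqrt{105}} = -574 - \frac{i \sqrt{105}}{630}$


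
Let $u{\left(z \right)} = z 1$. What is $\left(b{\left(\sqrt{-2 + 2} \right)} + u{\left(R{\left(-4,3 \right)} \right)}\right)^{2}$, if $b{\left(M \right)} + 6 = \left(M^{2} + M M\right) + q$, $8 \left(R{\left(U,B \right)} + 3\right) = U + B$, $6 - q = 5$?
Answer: $\frac{4225}{64} \approx 66.016$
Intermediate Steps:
$q = 1$ ($q = 6 - 5 = 1$)
$R{\left(U,B \right)} = -3 + \frac{B}{8} + \frac{U}{8}$ ($R{\left(U,B \right)} = -3 + \frac{U + B}{8} = -3 + \frac{B + U}{8} = -3 + \left(\frac{B}{8} + \frac{U}{8}\right) = -3 + \frac{B}{8} + \frac{U}{8}$)
$u{\left(z \right)} = z$
$b{\left(M \right)} = -5 + 2 M^{2}$ ($b{\left(M \right)} = -6 + \left(\left(M^{2} + M M\right) + 1\right) = -6 + \left(\left(M^{2} + M^{2}\right) + 1\right) = -6 + \left(2 M^{2} + 1\right) = -6 + \left(1 + 2 M^{2}\right) = -5 + 2 M^{2}$)
$\left(b{\left(\sqrt{-2 + 2} \right)} + u{\left(R{\left(-4,3 \right)} \right)}\right)^{2} = \left(\left(-5 + 2 \left(\sqrt{-2 + 2}\right)^{2}\right) + \left(-3 + \frac{1}{8} \cdot 3 + \frac{1}{8} \left(-4\right)\right)\right)^{2} = \left(\left(-5 + 2 \left(\sqrt{0}\right)^{2}\right) - \frac{25}{8}\right)^{2} = \left(\left(-5 + 2 \cdot 0^{2}\right) - \frac{25}{8}\right)^{2} = \left(\left(-5 + 2 \cdot 0\right) - \frac{25}{8}\right)^{2} = \left(\left(-5 + 0\right) - \frac{25}{8}\right)^{2} = \left(-5 - \frac{25}{8}\right)^{2} = \left(- \frac{65}{8}\right)^{2} = \frac{4225}{64}$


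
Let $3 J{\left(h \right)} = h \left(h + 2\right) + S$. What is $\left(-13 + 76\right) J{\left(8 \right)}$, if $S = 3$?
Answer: $1743$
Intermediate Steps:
$J{\left(h \right)} = 1 + \frac{h \left(2 + h\right)}{3}$ ($J{\left(h \right)} = \frac{h \left(h + 2\right) + 3}{3} = \frac{h \left(2 + h\right) + 3}{3} = \frac{3 + h \left(2 + h\right)}{3} = 1 + \frac{h \left(2 + h\right)}{3}$)
$\left(-13 + 76\right) J{\left(8 \right)} = \left(-13 + 76\right) \left(1 + \frac{8^{2}}{3} + \frac{2}{3} \cdot 8\right) = 63 \left(1 + \frac{1}{3} \cdot 64 + \frac{16}{3}\right) = 63 \left(1 + \frac{64}{3} + \frac{16}{3}\right) = 63 \cdot \frac{83}{3} = 1743$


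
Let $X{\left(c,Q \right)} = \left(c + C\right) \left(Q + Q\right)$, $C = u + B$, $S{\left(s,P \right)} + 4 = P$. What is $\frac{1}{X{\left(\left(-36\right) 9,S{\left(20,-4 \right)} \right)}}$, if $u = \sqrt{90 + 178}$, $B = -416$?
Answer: $\frac{185}{2189328} + \frac{\sqrt{67}}{4378656} \approx 8.637 \cdot 10^{-5}$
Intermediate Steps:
$S{\left(s,P \right)} = -4 + P$
$u = 2 \sqrt{67}$ ($u = \sqrt{268} = 2 \sqrt{67} \approx 16.371$)
$C = -416 + 2 \sqrt{67}$ ($C = 2 \sqrt{67} - 416 = -416 + 2 \sqrt{67} \approx -399.63$)
$X{\left(c,Q \right)} = 2 Q \left(-416 + c + 2 \sqrt{67}\right)$ ($X{\left(c,Q \right)} = \left(c - \left(416 - 2 \sqrt{67}\right)\right) \left(Q + Q\right) = \left(-416 + c + 2 \sqrt{67}\right) 2 Q = 2 Q \left(-416 + c + 2 \sqrt{67}\right)$)
$\frac{1}{X{\left(\left(-36\right) 9,S{\left(20,-4 \right)} \right)}} = \frac{1}{2 \left(-4 - 4\right) \left(-416 - 324 + 2 \sqrt{67}\right)} = \frac{1}{2 \left(-8\right) \left(-416 - 324 + 2 \sqrt{67}\right)} = \frac{1}{2 \left(-8\right) \left(-740 + 2 \sqrt{67}\right)} = \frac{1}{11840 - 32 \sqrt{67}}$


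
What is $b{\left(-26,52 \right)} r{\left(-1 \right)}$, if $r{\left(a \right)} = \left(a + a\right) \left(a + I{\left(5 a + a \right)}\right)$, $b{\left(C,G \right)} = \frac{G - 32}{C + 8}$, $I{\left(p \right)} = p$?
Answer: $- \frac{140}{9} \approx -15.556$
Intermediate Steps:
$b{\left(C,G \right)} = \frac{-32 + G}{8 + C}$
$r{\left(a \right)} = 14 a^{2}$ ($r{\left(a \right)} = \left(a + a\right) \left(a + \left(5 a + a\right)\right) = 2 a \left(a + 6 a\right) = 2 a 7 a = 14 a^{2}$)
$b{\left(-26,52 \right)} r{\left(-1 \right)} = \frac{-32 + 52}{8 - 26} \cdot 14 \left(-1\right)^{2} = \frac{1}{-18} \cdot 20 \cdot 14 \cdot 1 = \left(- \frac{1}{18}\right) 20 \cdot 14 = \left(- \frac{10}{9}\right) 14 = - \frac{140}{9}$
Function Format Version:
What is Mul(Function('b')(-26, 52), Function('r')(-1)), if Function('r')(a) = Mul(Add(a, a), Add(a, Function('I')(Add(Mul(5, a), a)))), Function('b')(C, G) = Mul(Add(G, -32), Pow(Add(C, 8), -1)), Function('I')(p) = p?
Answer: Rational(-140, 9) ≈ -15.556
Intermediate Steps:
Function('b')(C, G) = Mul(Pow(Add(8, C), -1), Add(-32, G)) (Function('b')(C, G) = Mul(Add(-32, G), Pow(Add(8, C), -1)) = Mul(Pow(Add(8, C), -1), Add(-32, G)))
Function('r')(a) = Mul(14, Pow(a, 2)) (Function('r')(a) = Mul(Add(a, a), Add(a, Add(Mul(5, a), a))) = Mul(Mul(2, a), Add(a, Mul(6, a))) = Mul(Mul(2, a), Mul(7, a)) = Mul(14, Pow(a, 2)))
Mul(Function('b')(-26, 52), Function('r')(-1)) = Mul(Mul(Pow(Add(8, -26), -1), Add(-32, 52)), Mul(14, Pow(-1, 2))) = Mul(Mul(Pow(-18, -1), 20), Mul(14, 1)) = Mul(Mul(Rational(-1, 18), 20), 14) = Mul(Rational(-10, 9), 14) = Rational(-140, 9)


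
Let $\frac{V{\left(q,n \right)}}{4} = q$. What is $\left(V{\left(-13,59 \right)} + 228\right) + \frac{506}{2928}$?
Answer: $\frac{257917}{1464} \approx 176.17$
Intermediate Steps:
$V{\left(q,n \right)} = 4 q$
$\left(V{\left(-13,59 \right)} + 228\right) + \frac{506}{2928} = \left(4 \left(-13\right) + 228\right) + \frac{506}{2928} = \left(-52 + 228\right) + 506 \cdot \frac{1}{2928} = 176 + \frac{253}{1464} = \frac{257917}{1464}$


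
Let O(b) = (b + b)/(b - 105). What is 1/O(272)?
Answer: 167/544 ≈ 0.30699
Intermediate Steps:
O(b) = 2*b/(-105 + b) (O(b) = (2*b)/(-105 + b) = 2*b/(-105 + b))
1/O(272) = 1/(2*272/(-105 + 272)) = 1/(2*272/167) = 1/(2*272*(1/167)) = 1/(544/167) = 167/544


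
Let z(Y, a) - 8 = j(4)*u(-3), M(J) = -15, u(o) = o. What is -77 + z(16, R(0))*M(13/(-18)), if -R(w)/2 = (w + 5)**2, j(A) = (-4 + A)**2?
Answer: -197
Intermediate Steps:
R(w) = -2*(5 + w)**2 (R(w) = -2*(w + 5)**2 = -2*(5 + w)**2)
z(Y, a) = 8 (z(Y, a) = 8 + (-4 + 4)**2*(-3) = 8 + 0**2*(-3) = 8 + 0*(-3) = 8 + 0 = 8)
-77 + z(16, R(0))*M(13/(-18)) = -77 + 8*(-15) = -77 - 120 = -197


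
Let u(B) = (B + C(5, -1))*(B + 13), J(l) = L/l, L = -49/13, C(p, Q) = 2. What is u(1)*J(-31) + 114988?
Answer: 46342222/403 ≈ 1.1499e+5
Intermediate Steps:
L = -49/13 (L = -49*1/13 = -49/13 ≈ -3.7692)
J(l) = -49/(13*l)
u(B) = (2 + B)*(13 + B) (u(B) = (B + 2)*(B + 13) = (2 + B)*(13 + B))
u(1)*J(-31) + 114988 = (26 + 1**2 + 15*1)*(-49/13/(-31)) + 114988 = (26 + 1 + 15)*(-49/13*(-1/31)) + 114988 = 42*(49/403) + 114988 = 2058/403 + 114988 = 46342222/403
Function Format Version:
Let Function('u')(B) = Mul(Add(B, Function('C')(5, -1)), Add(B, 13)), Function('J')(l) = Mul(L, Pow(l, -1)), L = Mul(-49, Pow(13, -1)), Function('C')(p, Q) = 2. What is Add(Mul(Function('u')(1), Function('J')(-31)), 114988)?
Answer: Rational(46342222, 403) ≈ 1.1499e+5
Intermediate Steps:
L = Rational(-49, 13) (L = Mul(-49, Rational(1, 13)) = Rational(-49, 13) ≈ -3.7692)
Function('J')(l) = Mul(Rational(-49, 13), Pow(l, -1))
Function('u')(B) = Mul(Add(2, B), Add(13, B)) (Function('u')(B) = Mul(Add(B, 2), Add(B, 13)) = Mul(Add(2, B), Add(13, B)))
Add(Mul(Function('u')(1), Function('J')(-31)), 114988) = Add(Mul(Add(26, Pow(1, 2), Mul(15, 1)), Mul(Rational(-49, 13), Pow(-31, -1))), 114988) = Add(Mul(Add(26, 1, 15), Mul(Rational(-49, 13), Rational(-1, 31))), 114988) = Add(Mul(42, Rational(49, 403)), 114988) = Add(Rational(2058, 403), 114988) = Rational(46342222, 403)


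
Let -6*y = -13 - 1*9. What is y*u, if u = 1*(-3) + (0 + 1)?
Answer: -22/3 ≈ -7.3333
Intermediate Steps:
y = 11/3 (y = -(-13 - 1*9)/6 = -(-13 - 9)/6 = -⅙*(-22) = 11/3 ≈ 3.6667)
u = -2 (u = -3 + 1 = -2)
y*u = (11/3)*(-2) = -22/3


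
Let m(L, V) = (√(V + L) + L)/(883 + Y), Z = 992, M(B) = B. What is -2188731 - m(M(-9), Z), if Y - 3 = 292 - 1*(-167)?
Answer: -2943843186/1345 - √983/1345 ≈ -2.1887e+6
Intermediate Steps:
Y = 462 (Y = 3 + (292 - 1*(-167)) = 3 + (292 + 167) = 3 + 459 = 462)
m(L, V) = L/1345 + √(L + V)/1345 (m(L, V) = (√(V + L) + L)/(883 + 462) = (√(L + V) + L)/1345 = (L + √(L + V))*(1/1345) = L/1345 + √(L + V)/1345)
-2188731 - m(M(-9), Z) = -2188731 - ((1/1345)*(-9) + √(-9 + 992)/1345) = -2188731 - (-9/1345 + √983/1345) = -2188731 + (9/1345 - √983/1345) = -2943843186/1345 - √983/1345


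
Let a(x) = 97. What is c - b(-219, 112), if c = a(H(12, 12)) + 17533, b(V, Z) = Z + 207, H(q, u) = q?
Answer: 17311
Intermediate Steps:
b(V, Z) = 207 + Z
c = 17630 (c = 97 + 17533 = 17630)
c - b(-219, 112) = 17630 - (207 + 112) = 17630 - 1*319 = 17630 - 319 = 17311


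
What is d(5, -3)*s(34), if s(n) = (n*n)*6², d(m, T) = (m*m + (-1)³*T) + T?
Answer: 1040400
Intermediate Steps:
d(m, T) = m² (d(m, T) = (m² - T) + T = m²)
s(n) = 36*n² (s(n) = n²*36 = 36*n²)
d(5, -3)*s(34) = 5²*(36*34²) = 25*(36*1156) = 25*41616 = 1040400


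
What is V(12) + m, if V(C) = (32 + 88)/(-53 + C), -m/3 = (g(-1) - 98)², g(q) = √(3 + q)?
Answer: -1181658/41 + 588*√2 ≈ -27989.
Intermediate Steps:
m = -3*(-98 + √2)² (m = -3*(√(3 - 1) - 98)² = -3*(√2 - 98)² = -3*(-98 + √2)² ≈ -27986.)
V(C) = 120/(-53 + C)
V(12) + m = 120/(-53 + 12) + (-28818 + 588*√2) = 120/(-41) + (-28818 + 588*√2) = 120*(-1/41) + (-28818 + 588*√2) = -120/41 + (-28818 + 588*√2) = -1181658/41 + 588*√2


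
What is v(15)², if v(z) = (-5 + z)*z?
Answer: 22500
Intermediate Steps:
v(z) = z*(-5 + z)
v(15)² = (15*(-5 + 15))² = (15*10)² = 150² = 22500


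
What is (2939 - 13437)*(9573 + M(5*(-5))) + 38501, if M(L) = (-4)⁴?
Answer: -103146341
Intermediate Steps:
M(L) = 256
(2939 - 13437)*(9573 + M(5*(-5))) + 38501 = (2939 - 13437)*(9573 + 256) + 38501 = -10498*9829 + 38501 = -103184842 + 38501 = -103146341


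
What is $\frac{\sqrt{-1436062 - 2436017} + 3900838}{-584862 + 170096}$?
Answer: $- \frac{1950419}{207383} - \frac{3 i \sqrt{430231}}{414766} \approx -9.4049 - 0.0047443 i$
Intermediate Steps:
$\frac{\sqrt{-1436062 - 2436017} + 3900838}{-584862 + 170096} = \frac{\sqrt{-3872079} + 3900838}{-414766} = \left(3 i \sqrt{430231} + 3900838\right) \left(- \frac{1}{414766}\right) = \left(3900838 + 3 i \sqrt{430231}\right) \left(- \frac{1}{414766}\right) = - \frac{1950419}{207383} - \frac{3 i \sqrt{430231}}{414766}$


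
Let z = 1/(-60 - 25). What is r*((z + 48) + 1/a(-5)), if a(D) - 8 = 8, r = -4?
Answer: -65349/340 ≈ -192.20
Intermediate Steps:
z = -1/85 (z = 1/(-85) = -1/85 ≈ -0.011765)
a(D) = 16 (a(D) = 8 + 8 = 16)
r*((z + 48) + 1/a(-5)) = -4*((-1/85 + 48) + 1/16) = -4*(4079/85 + 1/16) = -4*65349/1360 = -65349/340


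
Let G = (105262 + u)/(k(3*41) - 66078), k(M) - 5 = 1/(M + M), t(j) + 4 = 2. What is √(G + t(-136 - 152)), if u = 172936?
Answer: I*√1640749545369254/16253957 ≈ 2.4921*I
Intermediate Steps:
t(j) = -2 (t(j) = -4 + 2 = -2)
k(M) = 5 + 1/(2*M) (k(M) = 5 + 1/(M + M) = 5 + 1/(2*M))
G = -68436708/16253957 (G = (105262 + 172936)/((5 + 1/(2*((3*41)))) - 66078) = 278198/((5 + (½)/123) - 66078) = 278198/((5 + (½)*(1/123)) - 66078) = 278198/((5 + 1/246) - 66078) = 278198/(1231/246 - 66078) = 278198/(-16253957/246) = 278198*(-246/16253957) = -68436708/16253957 ≈ -4.2105)
√(G + t(-136 - 152)) = √(-68436708/16253957 - 2) = √(-100944622/16253957) = I*√1640749545369254/16253957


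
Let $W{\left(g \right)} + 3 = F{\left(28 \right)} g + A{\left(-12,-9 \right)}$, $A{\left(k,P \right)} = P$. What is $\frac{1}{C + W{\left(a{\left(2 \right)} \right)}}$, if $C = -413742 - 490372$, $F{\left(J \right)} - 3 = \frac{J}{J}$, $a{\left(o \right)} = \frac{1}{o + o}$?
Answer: $- \frac{1}{904125} \approx -1.106 \cdot 10^{-6}$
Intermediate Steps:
$a{\left(o \right)} = \frac{1}{2 o}$
$F{\left(J \right)} = 4$ ($F{\left(J \right)} = 3 + \frac{J}{J} = 3 + 1 = 4$)
$C = -904114$ ($C = -413742 - 490372 = -904114$)
$W{\left(g \right)} = -12 + 4 g$ ($W{\left(g \right)} = -3 + \left(4 g - 9\right) = -3 + \left(-9 + 4 g\right) = -12 + 4 g$)
$\frac{1}{C + W{\left(a{\left(2 \right)} \right)}} = \frac{1}{-904114 - \left(12 - 4 \frac{1}{2 \cdot 2}\right)} = \frac{1}{-904114 - \left(12 - 4 \cdot \frac{1}{2} \cdot \frac{1}{2}\right)} = \frac{1}{-904114 + \left(-12 + 4 \cdot \frac{1}{4}\right)} = \frac{1}{-904114 + \left(-12 + 1\right)} = \frac{1}{-904114 - 11} = \frac{1}{-904125} = - \frac{1}{904125}$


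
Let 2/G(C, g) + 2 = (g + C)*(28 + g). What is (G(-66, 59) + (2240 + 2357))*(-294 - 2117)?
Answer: -6771932415/611 ≈ -1.1083e+7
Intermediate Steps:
G(C, g) = 2/(-2 + (28 + g)*(C + g)) (G(C, g) = 2/(-2 + (g + C)*(28 + g)) = 2/(-2 + (C + g)*(28 + g)) = 2/(-2 + (28 + g)*(C + g)))
(G(-66, 59) + (2240 + 2357))*(-294 - 2117) = (2/(-2 + 59² + 28*(-66) + 28*59 - 66*59) + (2240 + 2357))*(-294 - 2117) = (2/(-2 + 3481 - 1848 + 1652 - 3894) + 4597)*(-2411) = (2/(-611) + 4597)*(-2411) = (2*(-1/611) + 4597)*(-2411) = (-2/611 + 4597)*(-2411) = (2808765/611)*(-2411) = -6771932415/611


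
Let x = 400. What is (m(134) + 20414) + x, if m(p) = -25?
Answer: 20789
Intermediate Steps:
(m(134) + 20414) + x = (-25 + 20414) + 400 = 20389 + 400 = 20789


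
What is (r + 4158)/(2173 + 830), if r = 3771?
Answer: 2643/1001 ≈ 2.6404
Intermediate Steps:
(r + 4158)/(2173 + 830) = (3771 + 4158)/(2173 + 830) = 7929/3003 = 7929*(1/3003) = 2643/1001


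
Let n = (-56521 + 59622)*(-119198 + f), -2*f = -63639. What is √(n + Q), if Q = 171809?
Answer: I*√1083155678/2 ≈ 16456.0*I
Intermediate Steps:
f = 63639/2 (f = -½*(-63639) = 63639/2 ≈ 31820.)
n = -541921457/2 (n = (-56521 + 59622)*(-119198 + 63639/2) = 3101*(-174757/2) = -541921457/2 ≈ -2.7096e+8)
√(n + Q) = √(-541921457/2 + 171809) = √(-541577839/2) = I*√1083155678/2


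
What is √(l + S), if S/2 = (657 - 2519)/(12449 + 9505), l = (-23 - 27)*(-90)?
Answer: √542204941326/10977 ≈ 67.081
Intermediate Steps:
l = 4500 (l = -50*(-90) = 4500)
S = -1862/10977 (S = 2*((657 - 2519)/(12449 + 9505)) = 2*(-1862/21954) = 2*(-1862*1/21954) = 2*(-931/10977) = -1862/10977 ≈ -0.16963)
√(l + S) = √(4500 - 1862/10977) = √(49394638/10977) = √542204941326/10977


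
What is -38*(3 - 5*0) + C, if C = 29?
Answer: -85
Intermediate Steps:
-38*(3 - 5*0) + C = -38*(3 - 5*0) + 29 = -38*(3 + 0) + 29 = -38*3 + 29 = -114 + 29 = -85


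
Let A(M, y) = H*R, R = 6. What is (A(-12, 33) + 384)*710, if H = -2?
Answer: 264120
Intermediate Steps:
A(M, y) = -12 (A(M, y) = -2*6 = -12)
(A(-12, 33) + 384)*710 = (-12 + 384)*710 = 372*710 = 264120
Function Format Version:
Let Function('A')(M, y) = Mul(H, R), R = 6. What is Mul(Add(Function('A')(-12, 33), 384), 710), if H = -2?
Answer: 264120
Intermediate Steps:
Function('A')(M, y) = -12 (Function('A')(M, y) = Mul(-2, 6) = -12)
Mul(Add(Function('A')(-12, 33), 384), 710) = Mul(Add(-12, 384), 710) = Mul(372, 710) = 264120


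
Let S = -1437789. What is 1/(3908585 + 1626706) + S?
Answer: -7958580511598/5535291 ≈ -1.4378e+6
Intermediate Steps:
1/(3908585 + 1626706) + S = 1/(3908585 + 1626706) - 1437789 = 1/5535291 - 1437789 = -7958580511598/5535291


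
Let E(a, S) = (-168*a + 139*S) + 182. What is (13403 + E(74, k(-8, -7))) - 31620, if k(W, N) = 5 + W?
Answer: -30884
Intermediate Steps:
E(a, S) = 182 - 168*a + 139*S
(13403 + E(74, k(-8, -7))) - 31620 = (13403 + (182 - 168*74 + 139*(5 - 8))) - 31620 = (13403 + (182 - 12432 + 139*(-3))) - 31620 = (13403 + (182 - 12432 - 417)) - 31620 = (13403 - 12667) - 31620 = 736 - 31620 = -30884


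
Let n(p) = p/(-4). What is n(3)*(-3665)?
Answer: 10995/4 ≈ 2748.8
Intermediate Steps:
n(p) = -p/4 (n(p) = p*(-1/4) = -p/4)
n(3)*(-3665) = -1/4*3*(-3665) = -3/4*(-3665) = 10995/4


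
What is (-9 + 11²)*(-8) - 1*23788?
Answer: -24684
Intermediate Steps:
(-9 + 11²)*(-8) - 1*23788 = (-9 + 121)*(-8) - 23788 = 112*(-8) - 23788 = -896 - 23788 = -24684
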